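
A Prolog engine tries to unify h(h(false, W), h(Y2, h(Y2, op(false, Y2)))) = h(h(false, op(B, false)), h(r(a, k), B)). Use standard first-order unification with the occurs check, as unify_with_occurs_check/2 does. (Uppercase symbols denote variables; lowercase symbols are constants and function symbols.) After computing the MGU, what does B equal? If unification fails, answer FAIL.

h(r(a, k), op(false, r(a, k)))

Decompose h/2: h(false, W) = h(false, op(B, false)),  h(Y2, h(Y2, op(false, Y2))) = h(r(a, k), B).
Decompose h/2: false = false,  W = op(B, false).
Delete trivial equation false = false.
Bind W := op(B, false); no other remaining equation mentions W.
Decompose h/2: Y2 = r(a, k),  h(Y2, op(false, Y2)) = B.
Bind Y2 := r(a, k); substituting into the remaining equation gives: h(r(a, k), op(false, r(a, k))) = B.
Bind B := h(r(a, k), op(false, r(a, k))). Substituting into the earlier binding gives W := op(h(r(a, k), op(false, r(a, k))), false).
MGU = { W -> op(h(r(a, k), op(false, r(a, k))), false), Y2 -> r(a, k), B -> h(r(a, k), op(false, r(a, k))) }, so B -> h(r(a, k), op(false, r(a, k))).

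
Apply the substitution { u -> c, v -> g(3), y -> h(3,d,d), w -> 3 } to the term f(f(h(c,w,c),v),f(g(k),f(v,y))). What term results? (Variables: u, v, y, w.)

f(f(h(c,3,c),g(3)),f(g(k),f(g(3),h(3,d,d))))

Replace each occurrence of v with g(3).
Replace each occurrence of y with h(3,d,d).
Replace each occurrence of w with 3.
Result: f(f(h(c,3,c),g(3)),f(g(k),f(g(3),h(3,d,d)))).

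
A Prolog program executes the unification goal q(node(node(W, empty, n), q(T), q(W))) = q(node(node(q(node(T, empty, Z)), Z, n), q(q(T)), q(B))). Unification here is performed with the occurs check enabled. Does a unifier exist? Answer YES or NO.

Decompose q/1: node(node(W, empty, n), q(T), q(W)) = node(node(q(node(T, empty, Z)), Z, n), q(q(T)), q(B)).
Decompose node/3: node(W, empty, n) = node(q(node(T, empty, Z)), Z, n),  q(T) = q(q(T)),  q(W) = q(B).
Decompose node/3: W = q(node(T, empty, Z)),  empty = Z,  n = n.
Bind W := q(node(T, empty, Z)); substituting into the one remaining equation that mentions W gives: q(q(node(T, empty, Z))) = q(B).
Bind Z := empty; substituting into the one remaining equation that mentions Z gives: q(q(node(T, empty, empty))) = q(B). Substituting into the earlier binding gives W := q(node(T, empty, empty)).
Delete trivial equation n = n.
Decompose q/1: T = q(T).
Occurs check fails: T occurs in q(T); the equation T = q(T) has no finite solution.

NO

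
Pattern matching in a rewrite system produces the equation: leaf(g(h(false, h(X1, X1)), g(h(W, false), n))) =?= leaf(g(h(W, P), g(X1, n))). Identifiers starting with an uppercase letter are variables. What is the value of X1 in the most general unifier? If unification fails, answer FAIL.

h(false, false)

Decompose leaf/1: g(h(false, h(X1, X1)), g(h(W, false), n)) =?= g(h(W, P), g(X1, n)).
Decompose g/2: h(false, h(X1, X1)) =?= h(W, P),  g(h(W, false), n) =?= g(X1, n).
Decompose h/2: false =?= W,  h(X1, X1) =?= P.
Bind W := false; substituting into the one remaining equation that mentions W gives: g(h(false, false), n) =?= g(X1, n).
Bind P := h(X1, X1); no other remaining equation mentions P.
Decompose g/2: h(false, false) =?= X1,  n =?= n.
Bind X1 := h(false, false); no other remaining equation mentions X1. Substituting into the earlier binding gives P := h(h(false, false), h(false, false)).
Delete trivial equation n =?= n.
MGU = { W ↦ false, P ↦ h(h(false, false), h(false, false)), X1 ↦ h(false, false) }, so X1 ↦ h(false, false).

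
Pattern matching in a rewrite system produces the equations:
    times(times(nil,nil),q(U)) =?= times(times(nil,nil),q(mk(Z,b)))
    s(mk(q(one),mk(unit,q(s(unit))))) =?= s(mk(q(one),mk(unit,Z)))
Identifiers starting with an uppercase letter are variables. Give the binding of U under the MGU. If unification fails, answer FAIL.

Decompose times/2: times(nil,nil) =?= times(nil,nil),  q(U) =?= q(mk(Z,b)).
Delete trivial equation times(nil,nil) =?= times(nil,nil).
Decompose q/1: U =?= mk(Z,b).
Bind U := mk(Z,b); no other remaining equation mentions U.
Decompose s/1: mk(q(one),mk(unit,q(s(unit)))) =?= mk(q(one),mk(unit,Z)).
Decompose mk/2: q(one) =?= q(one),  mk(unit,q(s(unit))) =?= mk(unit,Z).
Delete trivial equation q(one) =?= q(one).
Decompose mk/2: unit =?= unit,  q(s(unit)) =?= Z.
Delete trivial equation unit =?= unit.
Bind Z := q(s(unit)). Substituting into the earlier binding gives U := mk(q(s(unit)),b).
MGU = { U ↦ mk(q(s(unit)),b), Z ↦ q(s(unit)) }, so U ↦ mk(q(s(unit)),b).

mk(q(s(unit)),b)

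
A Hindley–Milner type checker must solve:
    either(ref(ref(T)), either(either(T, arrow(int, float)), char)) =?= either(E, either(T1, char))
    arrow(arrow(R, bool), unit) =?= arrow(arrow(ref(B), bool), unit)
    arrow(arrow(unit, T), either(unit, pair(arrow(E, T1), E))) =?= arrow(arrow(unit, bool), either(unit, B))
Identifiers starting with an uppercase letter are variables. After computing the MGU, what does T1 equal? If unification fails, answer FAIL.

Decompose either/2: ref(ref(T)) =?= E,  either(either(T, arrow(int, float)), char) =?= either(T1, char).
Bind E := ref(ref(T)); substituting into the one remaining equation that mentions E gives: arrow(arrow(unit, T), either(unit, pair(arrow(ref(ref(T)), T1), ref(ref(T))))) =?= arrow(arrow(unit, bool), either(unit, B)).
Decompose either/2: either(T, arrow(int, float)) =?= T1,  char =?= char.
Bind T1 := either(T, arrow(int, float)); substituting into the one remaining equation that mentions T1 gives: arrow(arrow(unit, T), either(unit, pair(arrow(ref(ref(T)), either(T, arrow(int, float))), ref(ref(T))))) =?= arrow(arrow(unit, bool), either(unit, B)).
Delete trivial equation char =?= char.
Decompose arrow/2: arrow(R, bool) =?= arrow(ref(B), bool),  unit =?= unit.
Decompose arrow/2: R =?= ref(B),  bool =?= bool.
Bind R := ref(B); no other remaining equation mentions R.
Delete trivial equation bool =?= bool.
Delete trivial equation unit =?= unit.
Decompose arrow/2: arrow(unit, T) =?= arrow(unit, bool),  either(unit, pair(arrow(ref(ref(T)), either(T, arrow(int, float))), ref(ref(T)))) =?= either(unit, B).
Decompose arrow/2: unit =?= unit,  T =?= bool.
Delete trivial equation unit =?= unit.
Bind T := bool; substituting into the remaining equation gives: either(unit, pair(arrow(ref(ref(bool)), either(bool, arrow(int, float))), ref(ref(bool)))) =?= either(unit, B). Substituting into the earlier bindings gives E := ref(ref(bool)), T1 := either(bool, arrow(int, float)).
Decompose either/2: unit =?= unit,  pair(arrow(ref(ref(bool)), either(bool, arrow(int, float))), ref(ref(bool))) =?= B.
Delete trivial equation unit =?= unit.
Bind B := pair(arrow(ref(ref(bool)), either(bool, arrow(int, float))), ref(ref(bool))). Substituting into the earlier binding gives R := ref(pair(arrow(ref(ref(bool)), either(bool, arrow(int, float))), ref(ref(bool)))).
MGU = { E := ref(ref(bool)), T1 := either(bool, arrow(int, float)), R := ref(pair(arrow(ref(ref(bool)), either(bool, arrow(int, float))), ref(ref(bool)))), T := bool, B := pair(arrow(ref(ref(bool)), either(bool, arrow(int, float))), ref(ref(bool))) }, so T1 := either(bool, arrow(int, float)).

either(bool, arrow(int, float))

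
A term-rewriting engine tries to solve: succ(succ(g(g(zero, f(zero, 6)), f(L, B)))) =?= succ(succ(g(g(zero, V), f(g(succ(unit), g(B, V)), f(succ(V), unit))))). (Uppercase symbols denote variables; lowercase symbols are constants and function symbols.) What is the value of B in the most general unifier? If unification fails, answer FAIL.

Decompose succ/1: succ(g(g(zero, f(zero, 6)), f(L, B))) =?= succ(g(g(zero, V), f(g(succ(unit), g(B, V)), f(succ(V), unit)))).
Decompose succ/1: g(g(zero, f(zero, 6)), f(L, B)) =?= g(g(zero, V), f(g(succ(unit), g(B, V)), f(succ(V), unit))).
Decompose g/2: g(zero, f(zero, 6)) =?= g(zero, V),  f(L, B) =?= f(g(succ(unit), g(B, V)), f(succ(V), unit)).
Decompose g/2: zero =?= zero,  f(zero, 6) =?= V.
Delete trivial equation zero =?= zero.
Bind V := f(zero, 6); substituting into the remaining equation gives: f(L, B) =?= f(g(succ(unit), g(B, f(zero, 6))), f(succ(f(zero, 6)), unit)).
Decompose f/2: L =?= g(succ(unit), g(B, f(zero, 6))),  B =?= f(succ(f(zero, 6)), unit).
Bind L := g(succ(unit), g(B, f(zero, 6))); no other remaining equation mentions L.
Bind B := f(succ(f(zero, 6)), unit). Substituting into the earlier binding gives L := g(succ(unit), g(f(succ(f(zero, 6)), unit), f(zero, 6))).
MGU = { V -> f(zero, 6), L -> g(succ(unit), g(f(succ(f(zero, 6)), unit), f(zero, 6))), B -> f(succ(f(zero, 6)), unit) }, so B -> f(succ(f(zero, 6)), unit).

f(succ(f(zero, 6)), unit)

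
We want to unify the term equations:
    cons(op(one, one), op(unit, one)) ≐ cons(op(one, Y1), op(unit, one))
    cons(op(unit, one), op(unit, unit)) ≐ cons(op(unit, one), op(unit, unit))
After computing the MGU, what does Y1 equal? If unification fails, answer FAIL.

one

Decompose cons/2: op(one, one) ≐ op(one, Y1),  op(unit, one) ≐ op(unit, one).
Decompose op/2: one ≐ one,  one ≐ Y1.
Delete trivial equation one ≐ one.
Bind Y1 := one; no other remaining equation mentions Y1.
Delete trivial equation op(unit, one) ≐ op(unit, one).
Delete trivial equation cons(op(unit, one), op(unit, unit)) ≐ cons(op(unit, one), op(unit, unit)).
MGU = { Y1 -> one }, so Y1 -> one.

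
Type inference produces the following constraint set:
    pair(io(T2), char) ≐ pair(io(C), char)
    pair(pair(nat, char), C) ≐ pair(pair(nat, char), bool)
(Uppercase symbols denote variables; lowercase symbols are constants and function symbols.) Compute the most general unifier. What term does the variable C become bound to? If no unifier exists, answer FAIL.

bool

Decompose pair/2: io(T2) ≐ io(C),  char ≐ char.
Decompose io/1: T2 ≐ C.
Bind T2 := C; no other remaining equation mentions T2.
Delete trivial equation char ≐ char.
Decompose pair/2: pair(nat, char) ≐ pair(nat, char),  C ≐ bool.
Delete trivial equation pair(nat, char) ≐ pair(nat, char).
Bind C := bool. Substituting into the earlier binding gives T2 := bool.
MGU = { T2 ↦ bool, C ↦ bool }, so C ↦ bool.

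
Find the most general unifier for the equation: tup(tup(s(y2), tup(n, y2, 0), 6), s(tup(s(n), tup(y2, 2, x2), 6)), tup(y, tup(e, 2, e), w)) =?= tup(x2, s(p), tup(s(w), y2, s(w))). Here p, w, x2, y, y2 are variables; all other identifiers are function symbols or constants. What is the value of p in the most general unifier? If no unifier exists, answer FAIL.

Decompose tup/3: tup(s(y2), tup(n, y2, 0), 6) =?= x2,  s(tup(s(n), tup(y2, 2, x2), 6)) =?= s(p),  tup(y, tup(e, 2, e), w) =?= tup(s(w), y2, s(w)).
Bind x2 := tup(s(y2), tup(n, y2, 0), 6); substituting into the one remaining equation that mentions x2 gives: s(tup(s(n), tup(y2, 2, tup(s(y2), tup(n, y2, 0), 6)), 6)) =?= s(p).
Decompose s/1: tup(s(n), tup(y2, 2, tup(s(y2), tup(n, y2, 0), 6)), 6) =?= p.
Bind p := tup(s(n), tup(y2, 2, tup(s(y2), tup(n, y2, 0), 6)), 6); no other remaining equation mentions p.
Decompose tup/3: y =?= s(w),  tup(e, 2, e) =?= y2,  w =?= s(w).
Bind y := s(w); no other remaining equation mentions y.
Bind y2 := tup(e, 2, e); no other remaining equation mentions y2. Substituting into the earlier bindings gives x2 := tup(s(tup(e, 2, e)), tup(n, tup(e, 2, e), 0), 6), p := tup(s(n), tup(tup(e, 2, e), 2, tup(s(tup(e, 2, e)), tup(n, tup(e, 2, e), 0), 6)), 6).
Occurs check fails: w occurs in s(w); the equation w =?= s(w) has no finite solution.

FAIL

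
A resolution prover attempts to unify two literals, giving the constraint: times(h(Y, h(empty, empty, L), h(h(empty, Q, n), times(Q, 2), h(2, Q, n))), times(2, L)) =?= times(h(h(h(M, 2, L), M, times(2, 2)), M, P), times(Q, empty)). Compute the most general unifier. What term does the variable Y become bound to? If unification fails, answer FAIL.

Decompose times/2: h(Y, h(empty, empty, L), h(h(empty, Q, n), times(Q, 2), h(2, Q, n))) =?= h(h(h(M, 2, L), M, times(2, 2)), M, P),  times(2, L) =?= times(Q, empty).
Decompose h/3: Y =?= h(h(M, 2, L), M, times(2, 2)),  h(empty, empty, L) =?= M,  h(h(empty, Q, n), times(Q, 2), h(2, Q, n)) =?= P.
Bind Y := h(h(M, 2, L), M, times(2, 2)); no other remaining equation mentions Y.
Bind M := h(empty, empty, L); no other remaining equation mentions M. Substituting into the earlier binding gives Y := h(h(h(empty, empty, L), 2, L), h(empty, empty, L), times(2, 2)).
Bind P := h(h(empty, Q, n), times(Q, 2), h(2, Q, n)); no other remaining equation mentions P.
Decompose times/2: 2 =?= Q,  L =?= empty.
Bind Q := 2; no other remaining equation mentions Q. Substituting into the earlier binding gives P := h(h(empty, 2, n), times(2, 2), h(2, 2, n)).
Bind L := empty. Substituting into the earlier bindings gives Y := h(h(h(empty, empty, empty), 2, empty), h(empty, empty, empty), times(2, 2)), M := h(empty, empty, empty).
MGU = { Y ↦ h(h(h(empty, empty, empty), 2, empty), h(empty, empty, empty), times(2, 2)), M ↦ h(empty, empty, empty), P ↦ h(h(empty, 2, n), times(2, 2), h(2, 2, n)), Q ↦ 2, L ↦ empty }, so Y ↦ h(h(h(empty, empty, empty), 2, empty), h(empty, empty, empty), times(2, 2)).

h(h(h(empty, empty, empty), 2, empty), h(empty, empty, empty), times(2, 2))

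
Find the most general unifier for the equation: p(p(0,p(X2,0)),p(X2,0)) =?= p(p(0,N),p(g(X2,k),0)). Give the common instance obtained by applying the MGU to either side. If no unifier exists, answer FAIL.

Decompose p/2: p(0,p(X2,0)) =?= p(0,N),  p(X2,0) =?= p(g(X2,k),0).
Decompose p/2: 0 =?= 0,  p(X2,0) =?= N.
Delete trivial equation 0 =?= 0.
Bind N := p(X2,0); no other remaining equation mentions N.
Decompose p/2: X2 =?= g(X2,k),  0 =?= 0.
Occurs check fails: X2 occurs in g(X2,k); the equation X2 =?= g(X2,k) has no finite solution.

FAIL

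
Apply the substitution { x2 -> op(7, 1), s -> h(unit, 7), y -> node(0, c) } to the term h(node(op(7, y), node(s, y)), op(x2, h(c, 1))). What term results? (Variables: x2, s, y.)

h(node(op(7, node(0, c)), node(h(unit, 7), node(0, c))), op(op(7, 1), h(c, 1)))

Replace each occurrence of x2 with op(7, 1).
Replace each occurrence of s with h(unit, 7).
Replace each occurrence of y with node(0, c).
Result: h(node(op(7, node(0, c)), node(h(unit, 7), node(0, c))), op(op(7, 1), h(c, 1))).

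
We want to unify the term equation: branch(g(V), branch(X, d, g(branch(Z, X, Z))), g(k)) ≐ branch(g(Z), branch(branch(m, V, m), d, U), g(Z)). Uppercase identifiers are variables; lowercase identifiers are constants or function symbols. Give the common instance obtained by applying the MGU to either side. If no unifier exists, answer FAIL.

branch(g(k), branch(branch(m, k, m), d, g(branch(k, branch(m, k, m), k))), g(k))

Decompose branch/3: g(V) ≐ g(Z),  branch(X, d, g(branch(Z, X, Z))) ≐ branch(branch(m, V, m), d, U),  g(k) ≐ g(Z).
Decompose g/1: V ≐ Z.
Bind V := Z; substituting into the one remaining equation that mentions V gives: branch(X, d, g(branch(Z, X, Z))) ≐ branch(branch(m, Z, m), d, U).
Decompose branch/3: X ≐ branch(m, Z, m),  d ≐ d,  g(branch(Z, X, Z)) ≐ U.
Bind X := branch(m, Z, m); substituting into the one remaining equation that mentions X gives: g(branch(Z, branch(m, Z, m), Z)) ≐ U.
Delete trivial equation d ≐ d.
Bind U := g(branch(Z, branch(m, Z, m), Z)); no other remaining equation mentions U.
Decompose g/1: k ≐ Z.
Bind Z := k. Substituting into the earlier bindings gives V := k, X := branch(m, k, m), U := g(branch(k, branch(m, k, m), k)).
Applying the MGU to either side gives branch(g(k), branch(branch(m, k, m), d, g(branch(k, branch(m, k, m), k))), g(k)).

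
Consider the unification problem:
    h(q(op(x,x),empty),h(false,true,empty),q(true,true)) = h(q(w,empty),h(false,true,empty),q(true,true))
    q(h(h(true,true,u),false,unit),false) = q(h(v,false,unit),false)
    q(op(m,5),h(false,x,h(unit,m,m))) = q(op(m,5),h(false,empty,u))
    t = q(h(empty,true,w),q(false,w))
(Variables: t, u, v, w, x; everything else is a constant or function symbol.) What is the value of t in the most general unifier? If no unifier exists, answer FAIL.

q(h(empty,true,op(empty,empty)),q(false,op(empty,empty)))

Decompose h/3: q(op(x,x),empty) = q(w,empty),  h(false,true,empty) = h(false,true,empty),  q(true,true) = q(true,true).
Decompose q/2: op(x,x) = w,  empty = empty.
Bind w := op(x,x); substituting into the one remaining equation that mentions w gives: t = q(h(empty,true,op(x,x)),q(false,op(x,x))).
Delete trivial equation empty = empty.
Delete trivial equation h(false,true,empty) = h(false,true,empty).
Delete trivial equation q(true,true) = q(true,true).
Decompose q/2: h(h(true,true,u),false,unit) = h(v,false,unit),  false = false.
Decompose h/3: h(true,true,u) = v,  false = false,  unit = unit.
Bind v := h(true,true,u); no other remaining equation mentions v.
Delete trivial equation false = false.
Delete trivial equation unit = unit.
Delete trivial equation false = false.
Decompose q/2: op(m,5) = op(m,5),  h(false,x,h(unit,m,m)) = h(false,empty,u).
Delete trivial equation op(m,5) = op(m,5).
Decompose h/3: false = false,  x = empty,  h(unit,m,m) = u.
Delete trivial equation false = false.
Bind x := empty; substituting into the one remaining equation that mentions x gives: t = q(h(empty,true,op(empty,empty)),q(false,op(empty,empty))). Substituting into the earlier binding gives w := op(empty,empty).
Bind u := h(unit,m,m); no other remaining equation mentions u. Substituting into the earlier binding gives v := h(true,true,h(unit,m,m)).
Bind t := q(h(empty,true,op(empty,empty)),q(false,op(empty,empty))).
MGU = { w := op(empty,empty), v := h(true,true,h(unit,m,m)), x := empty, u := h(unit,m,m), t := q(h(empty,true,op(empty,empty)),q(false,op(empty,empty))) }, so t := q(h(empty,true,op(empty,empty)),q(false,op(empty,empty))).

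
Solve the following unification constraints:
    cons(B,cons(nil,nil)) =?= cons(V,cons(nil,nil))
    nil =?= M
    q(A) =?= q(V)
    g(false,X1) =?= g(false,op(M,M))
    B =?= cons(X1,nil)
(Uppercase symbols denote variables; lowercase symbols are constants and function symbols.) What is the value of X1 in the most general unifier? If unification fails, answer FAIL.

op(nil,nil)

Decompose cons/2: B =?= V,  cons(nil,nil) =?= cons(nil,nil).
Bind B := V; substituting into the one remaining equation that mentions B gives: V =?= cons(X1,nil).
Delete trivial equation cons(nil,nil) =?= cons(nil,nil).
Bind M := nil; substituting into the one remaining equation that mentions M gives: g(false,X1) =?= g(false,op(nil,nil)).
Decompose q/1: A =?= V.
Bind A := V; no other remaining equation mentions A.
Decompose g/2: false =?= false,  X1 =?= op(nil,nil).
Delete trivial equation false =?= false.
Bind X1 := op(nil,nil); substituting into the remaining equation gives: V =?= cons(op(nil,nil),nil).
Bind V := cons(op(nil,nil),nil). Substituting into the earlier bindings gives B := cons(op(nil,nil),nil), A := cons(op(nil,nil),nil).
MGU = { B ↦ cons(op(nil,nil),nil), M ↦ nil, A ↦ cons(op(nil,nil),nil), X1 ↦ op(nil,nil), V ↦ cons(op(nil,nil),nil) }, so X1 ↦ op(nil,nil).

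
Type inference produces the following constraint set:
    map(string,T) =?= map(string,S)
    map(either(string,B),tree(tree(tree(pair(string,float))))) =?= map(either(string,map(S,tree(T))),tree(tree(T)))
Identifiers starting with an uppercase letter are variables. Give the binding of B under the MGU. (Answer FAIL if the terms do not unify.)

Decompose map/2: string =?= string,  T =?= S.
Delete trivial equation string =?= string.
Bind T := S; substituting into the remaining equation gives: map(either(string,B),tree(tree(tree(pair(string,float))))) =?= map(either(string,map(S,tree(S))),tree(tree(S))).
Decompose map/2: either(string,B) =?= either(string,map(S,tree(S))),  tree(tree(tree(pair(string,float)))) =?= tree(tree(S)).
Decompose either/2: string =?= string,  B =?= map(S,tree(S)).
Delete trivial equation string =?= string.
Bind B := map(S,tree(S)); no other remaining equation mentions B.
Decompose tree/1: tree(tree(pair(string,float))) =?= tree(S).
Decompose tree/1: tree(pair(string,float)) =?= S.
Bind S := tree(pair(string,float)). Substituting into the earlier bindings gives T := tree(pair(string,float)), B := map(tree(pair(string,float)),tree(tree(pair(string,float)))).
MGU = { T -> tree(pair(string,float)), B -> map(tree(pair(string,float)),tree(tree(pair(string,float)))), S -> tree(pair(string,float)) }, so B -> map(tree(pair(string,float)),tree(tree(pair(string,float)))).

map(tree(pair(string,float)),tree(tree(pair(string,float))))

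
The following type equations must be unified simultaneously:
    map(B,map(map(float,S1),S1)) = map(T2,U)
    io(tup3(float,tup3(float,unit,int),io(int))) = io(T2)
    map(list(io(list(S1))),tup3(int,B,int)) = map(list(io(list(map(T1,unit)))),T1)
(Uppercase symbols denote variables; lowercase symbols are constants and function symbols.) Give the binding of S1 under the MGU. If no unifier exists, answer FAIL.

map(tup3(int,tup3(float,tup3(float,unit,int),io(int)),int),unit)

Decompose map/2: B = T2,  map(map(float,S1),S1) = U.
Bind B := T2; substituting into the one remaining equation that mentions B gives: map(list(io(list(S1))),tup3(int,T2,int)) = map(list(io(list(map(T1,unit)))),T1).
Bind U := map(map(float,S1),S1); no other remaining equation mentions U.
Decompose io/1: tup3(float,tup3(float,unit,int),io(int)) = T2.
Bind T2 := tup3(float,tup3(float,unit,int),io(int)); substituting into the remaining equation gives: map(list(io(list(S1))),tup3(int,tup3(float,tup3(float,unit,int),io(int)),int)) = map(list(io(list(map(T1,unit)))),T1). Substituting into the earlier binding gives B := tup3(float,tup3(float,unit,int),io(int)).
Decompose map/2: list(io(list(S1))) = list(io(list(map(T1,unit)))),  tup3(int,tup3(float,tup3(float,unit,int),io(int)),int) = T1.
Decompose list/1: io(list(S1)) = io(list(map(T1,unit))).
Decompose io/1: list(S1) = list(map(T1,unit)).
Decompose list/1: S1 = map(T1,unit).
Bind S1 := map(T1,unit); no other remaining equation mentions S1. Substituting into the earlier binding gives U := map(map(float,map(T1,unit)),map(T1,unit)).
Bind T1 := tup3(int,tup3(float,tup3(float,unit,int),io(int)),int). Substituting into the earlier bindings gives U := map(map(float,map(tup3(int,tup3(float,tup3(float,unit,int),io(int)),int),unit)),map(tup3(int,tup3(float,tup3(float,unit,int),io(int)),int),unit)), S1 := map(tup3(int,tup3(float,tup3(float,unit,int),io(int)),int),unit).
MGU = { B -> tup3(float,tup3(float,unit,int),io(int)), U -> map(map(float,map(tup3(int,tup3(float,tup3(float,unit,int),io(int)),int),unit)),map(tup3(int,tup3(float,tup3(float,unit,int),io(int)),int),unit)), T2 -> tup3(float,tup3(float,unit,int),io(int)), S1 -> map(tup3(int,tup3(float,tup3(float,unit,int),io(int)),int),unit), T1 -> tup3(int,tup3(float,tup3(float,unit,int),io(int)),int) }, so S1 -> map(tup3(int,tup3(float,tup3(float,unit,int),io(int)),int),unit).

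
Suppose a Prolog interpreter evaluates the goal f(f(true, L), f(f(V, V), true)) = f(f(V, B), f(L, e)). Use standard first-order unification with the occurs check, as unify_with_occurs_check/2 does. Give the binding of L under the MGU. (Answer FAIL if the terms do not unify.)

FAIL

Decompose f/2: f(true, L) = f(V, B),  f(f(V, V), true) = f(L, e).
Decompose f/2: true = V,  L = B.
Bind V := true; substituting into the one remaining equation that mentions V gives: f(f(true, true), true) = f(L, e).
Bind L := B; substituting into the remaining equation gives: f(f(true, true), true) = f(B, e).
Decompose f/2: f(true, true) = B,  true = e.
Bind B := f(true, true); no other remaining equation mentions B. Substituting into the earlier binding gives L := f(true, true).
Clash: constants true and e differ; no unifier exists.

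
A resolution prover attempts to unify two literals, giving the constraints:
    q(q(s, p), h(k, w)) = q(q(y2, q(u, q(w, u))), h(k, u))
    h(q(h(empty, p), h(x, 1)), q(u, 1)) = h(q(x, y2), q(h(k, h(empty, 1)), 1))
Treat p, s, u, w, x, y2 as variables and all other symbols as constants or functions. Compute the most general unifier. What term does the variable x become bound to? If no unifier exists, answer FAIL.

h(empty, q(h(k, h(empty, 1)), q(h(k, h(empty, 1)), h(k, h(empty, 1)))))

Decompose q/2: q(s, p) = q(y2, q(u, q(w, u))),  h(k, w) = h(k, u).
Decompose q/2: s = y2,  p = q(u, q(w, u)).
Bind s := y2; no other remaining equation mentions s.
Bind p := q(u, q(w, u)); substituting into the one remaining equation that mentions p gives: h(q(h(empty, q(u, q(w, u))), h(x, 1)), q(u, 1)) = h(q(x, y2), q(h(k, h(empty, 1)), 1)).
Decompose h/2: k = k,  w = u.
Delete trivial equation k = k.
Bind w := u; substituting into the remaining equation gives: h(q(h(empty, q(u, q(u, u))), h(x, 1)), q(u, 1)) = h(q(x, y2), q(h(k, h(empty, 1)), 1)). Substituting into the earlier binding gives p := q(u, q(u, u)).
Decompose h/2: q(h(empty, q(u, q(u, u))), h(x, 1)) = q(x, y2),  q(u, 1) = q(h(k, h(empty, 1)), 1).
Decompose q/2: h(empty, q(u, q(u, u))) = x,  h(x, 1) = y2.
Bind x := h(empty, q(u, q(u, u))); substituting into the one remaining equation that mentions x gives: h(h(empty, q(u, q(u, u))), 1) = y2.
Bind y2 := h(h(empty, q(u, q(u, u))), 1); no other remaining equation mentions y2. Substituting into the earlier binding gives s := h(h(empty, q(u, q(u, u))), 1).
Decompose q/2: u = h(k, h(empty, 1)),  1 = 1.
Bind u := h(k, h(empty, 1)); no other remaining equation mentions u. Substituting into the earlier bindings gives s := h(h(empty, q(h(k, h(empty, 1)), q(h(k, h(empty, 1)), h(k, h(empty, 1))))), 1), p := q(h(k, h(empty, 1)), q(h(k, h(empty, 1)), h(k, h(empty, 1)))), w := h(k, h(empty, 1)), x := h(empty, q(h(k, h(empty, 1)), q(h(k, h(empty, 1)), h(k, h(empty, 1))))), y2 := h(h(empty, q(h(k, h(empty, 1)), q(h(k, h(empty, 1)), h(k, h(empty, 1))))), 1).
Delete trivial equation 1 = 1.
MGU = { s := h(h(empty, q(h(k, h(empty, 1)), q(h(k, h(empty, 1)), h(k, h(empty, 1))))), 1), p := q(h(k, h(empty, 1)), q(h(k, h(empty, 1)), h(k, h(empty, 1)))), w := h(k, h(empty, 1)), x := h(empty, q(h(k, h(empty, 1)), q(h(k, h(empty, 1)), h(k, h(empty, 1))))), y2 := h(h(empty, q(h(k, h(empty, 1)), q(h(k, h(empty, 1)), h(k, h(empty, 1))))), 1), u := h(k, h(empty, 1)) }, so x := h(empty, q(h(k, h(empty, 1)), q(h(k, h(empty, 1)), h(k, h(empty, 1))))).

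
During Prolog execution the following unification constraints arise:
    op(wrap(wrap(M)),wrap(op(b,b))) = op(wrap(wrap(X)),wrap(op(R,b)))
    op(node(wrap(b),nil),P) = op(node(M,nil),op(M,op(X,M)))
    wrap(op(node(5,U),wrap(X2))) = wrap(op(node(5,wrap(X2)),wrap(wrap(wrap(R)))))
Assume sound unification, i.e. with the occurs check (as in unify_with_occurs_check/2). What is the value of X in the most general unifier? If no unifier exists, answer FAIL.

Decompose op/2: wrap(wrap(M)) = wrap(wrap(X)),  wrap(op(b,b)) = wrap(op(R,b)).
Decompose wrap/1: wrap(M) = wrap(X).
Decompose wrap/1: M = X.
Bind M := X; substituting into the one remaining equation that mentions M gives: op(node(wrap(b),nil),P) = op(node(X,nil),op(X,op(X,X))).
Decompose wrap/1: op(b,b) = op(R,b).
Decompose op/2: b = R,  b = b.
Bind R := b; substituting into the one remaining equation that mentions R gives: wrap(op(node(5,U),wrap(X2))) = wrap(op(node(5,wrap(X2)),wrap(wrap(wrap(b))))).
Delete trivial equation b = b.
Decompose op/2: node(wrap(b),nil) = node(X,nil),  P = op(X,op(X,X)).
Decompose node/2: wrap(b) = X,  nil = nil.
Bind X := wrap(b); substituting into the one remaining equation that mentions X gives: P = op(wrap(b),op(wrap(b),wrap(b))). Substituting into the earlier binding gives M := wrap(b).
Delete trivial equation nil = nil.
Bind P := op(wrap(b),op(wrap(b),wrap(b))); no other remaining equation mentions P.
Decompose wrap/1: op(node(5,U),wrap(X2)) = op(node(5,wrap(X2)),wrap(wrap(wrap(b)))).
Decompose op/2: node(5,U) = node(5,wrap(X2)),  wrap(X2) = wrap(wrap(wrap(b))).
Decompose node/2: 5 = 5,  U = wrap(X2).
Delete trivial equation 5 = 5.
Bind U := wrap(X2); no other remaining equation mentions U.
Decompose wrap/1: X2 = wrap(wrap(b)).
Bind X2 := wrap(wrap(b)). Substituting into the earlier binding gives U := wrap(wrap(wrap(b))).
MGU = { M -> wrap(b), R -> b, X -> wrap(b), P -> op(wrap(b),op(wrap(b),wrap(b))), U -> wrap(wrap(wrap(b))), X2 -> wrap(wrap(b)) }, so X -> wrap(b).

wrap(b)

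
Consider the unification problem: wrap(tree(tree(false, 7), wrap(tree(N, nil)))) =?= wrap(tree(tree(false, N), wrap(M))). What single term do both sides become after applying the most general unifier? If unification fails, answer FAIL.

Decompose wrap/1: tree(tree(false, 7), wrap(tree(N, nil))) =?= tree(tree(false, N), wrap(M)).
Decompose tree/2: tree(false, 7) =?= tree(false, N),  wrap(tree(N, nil)) =?= wrap(M).
Decompose tree/2: false =?= false,  7 =?= N.
Delete trivial equation false =?= false.
Bind N := 7; substituting into the remaining equation gives: wrap(tree(7, nil)) =?= wrap(M).
Decompose wrap/1: tree(7, nil) =?= M.
Bind M := tree(7, nil).
Applying the MGU to either side gives wrap(tree(tree(false, 7), wrap(tree(7, nil)))).

wrap(tree(tree(false, 7), wrap(tree(7, nil))))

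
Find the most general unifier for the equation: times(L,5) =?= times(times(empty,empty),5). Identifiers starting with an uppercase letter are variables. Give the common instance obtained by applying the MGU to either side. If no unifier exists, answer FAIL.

Decompose times/2: L =?= times(empty,empty),  5 =?= 5.
Bind L := times(empty,empty); no other remaining equation mentions L.
Delete trivial equation 5 =?= 5.
Applying the MGU to either side gives times(times(empty,empty),5).

times(times(empty,empty),5)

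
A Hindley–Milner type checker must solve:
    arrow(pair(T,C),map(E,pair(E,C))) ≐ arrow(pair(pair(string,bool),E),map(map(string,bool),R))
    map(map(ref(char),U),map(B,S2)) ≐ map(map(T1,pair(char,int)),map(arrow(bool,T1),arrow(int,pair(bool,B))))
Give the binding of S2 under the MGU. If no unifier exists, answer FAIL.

Decompose arrow/2: pair(T,C) ≐ pair(pair(string,bool),E),  map(E,pair(E,C)) ≐ map(map(string,bool),R).
Decompose pair/2: T ≐ pair(string,bool),  C ≐ E.
Bind T := pair(string,bool); no other remaining equation mentions T.
Bind C := E; substituting into the one remaining equation that mentions C gives: map(E,pair(E,E)) ≐ map(map(string,bool),R).
Decompose map/2: E ≐ map(string,bool),  pair(E,E) ≐ R.
Bind E := map(string,bool); substituting into the one remaining equation that mentions E gives: pair(map(string,bool),map(string,bool)) ≐ R. Substituting into the earlier binding gives C := map(string,bool).
Bind R := pair(map(string,bool),map(string,bool)); no other remaining equation mentions R.
Decompose map/2: map(ref(char),U) ≐ map(T1,pair(char,int)),  map(B,S2) ≐ map(arrow(bool,T1),arrow(int,pair(bool,B))).
Decompose map/2: ref(char) ≐ T1,  U ≐ pair(char,int).
Bind T1 := ref(char); substituting into the one remaining equation that mentions T1 gives: map(B,S2) ≐ map(arrow(bool,ref(char)),arrow(int,pair(bool,B))).
Bind U := pair(char,int); no other remaining equation mentions U.
Decompose map/2: B ≐ arrow(bool,ref(char)),  S2 ≐ arrow(int,pair(bool,B)).
Bind B := arrow(bool,ref(char)); substituting into the remaining equation gives: S2 ≐ arrow(int,pair(bool,arrow(bool,ref(char)))).
Bind S2 := arrow(int,pair(bool,arrow(bool,ref(char)))).
MGU = { T -> pair(string,bool), C -> map(string,bool), E -> map(string,bool), R -> pair(map(string,bool),map(string,bool)), T1 -> ref(char), U -> pair(char,int), B -> arrow(bool,ref(char)), S2 -> arrow(int,pair(bool,arrow(bool,ref(char)))) }, so S2 -> arrow(int,pair(bool,arrow(bool,ref(char)))).

arrow(int,pair(bool,arrow(bool,ref(char))))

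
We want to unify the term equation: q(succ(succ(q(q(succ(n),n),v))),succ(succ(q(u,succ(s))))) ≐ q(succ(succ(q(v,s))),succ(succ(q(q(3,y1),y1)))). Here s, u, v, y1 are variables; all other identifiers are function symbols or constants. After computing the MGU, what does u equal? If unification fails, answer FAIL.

q(3,succ(q(succ(n),n)))

Decompose q/2: succ(succ(q(q(succ(n),n),v))) ≐ succ(succ(q(v,s))),  succ(succ(q(u,succ(s)))) ≐ succ(succ(q(q(3,y1),y1))).
Decompose succ/1: succ(q(q(succ(n),n),v)) ≐ succ(q(v,s)).
Decompose succ/1: q(q(succ(n),n),v) ≐ q(v,s).
Decompose q/2: q(succ(n),n) ≐ v,  v ≐ s.
Bind v := q(succ(n),n); substituting into the one remaining equation that mentions v gives: q(succ(n),n) ≐ s.
Bind s := q(succ(n),n); substituting into the remaining equation gives: succ(succ(q(u,succ(q(succ(n),n))))) ≐ succ(succ(q(q(3,y1),y1))).
Decompose succ/1: succ(q(u,succ(q(succ(n),n)))) ≐ succ(q(q(3,y1),y1)).
Decompose succ/1: q(u,succ(q(succ(n),n))) ≐ q(q(3,y1),y1).
Decompose q/2: u ≐ q(3,y1),  succ(q(succ(n),n)) ≐ y1.
Bind u := q(3,y1); no other remaining equation mentions u.
Bind y1 := succ(q(succ(n),n)). Substituting into the earlier binding gives u := q(3,succ(q(succ(n),n))).
MGU = { v := q(succ(n),n), s := q(succ(n),n), u := q(3,succ(q(succ(n),n))), y1 := succ(q(succ(n),n)) }, so u := q(3,succ(q(succ(n),n))).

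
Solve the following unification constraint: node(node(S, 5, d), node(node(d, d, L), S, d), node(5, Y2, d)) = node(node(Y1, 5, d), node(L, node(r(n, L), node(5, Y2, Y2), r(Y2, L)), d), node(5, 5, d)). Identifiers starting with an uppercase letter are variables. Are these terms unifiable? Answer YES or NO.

NO

Decompose node/3: node(S, 5, d) = node(Y1, 5, d),  node(node(d, d, L), S, d) = node(L, node(r(n, L), node(5, Y2, Y2), r(Y2, L)), d),  node(5, Y2, d) = node(5, 5, d).
Decompose node/3: S = Y1,  5 = 5,  d = d.
Bind S := Y1; substituting into the one remaining equation that mentions S gives: node(node(d, d, L), Y1, d) = node(L, node(r(n, L), node(5, Y2, Y2), r(Y2, L)), d).
Delete trivial equation 5 = 5.
Delete trivial equation d = d.
Decompose node/3: node(d, d, L) = L,  Y1 = node(r(n, L), node(5, Y2, Y2), r(Y2, L)),  d = d.
Occurs check fails: L occurs in node(d, d, L); the equation L = node(d, d, L) has no finite solution.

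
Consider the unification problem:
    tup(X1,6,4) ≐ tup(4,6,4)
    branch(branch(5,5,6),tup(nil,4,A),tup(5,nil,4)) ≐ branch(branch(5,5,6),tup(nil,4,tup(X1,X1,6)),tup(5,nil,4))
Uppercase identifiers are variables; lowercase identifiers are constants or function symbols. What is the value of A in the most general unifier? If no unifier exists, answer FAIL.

tup(4,4,6)

Decompose tup/3: X1 ≐ 4,  6 ≐ 6,  4 ≐ 4.
Bind X1 := 4; substituting into the one remaining equation that mentions X1 gives: branch(branch(5,5,6),tup(nil,4,A),tup(5,nil,4)) ≐ branch(branch(5,5,6),tup(nil,4,tup(4,4,6)),tup(5,nil,4)).
Delete trivial equation 6 ≐ 6.
Delete trivial equation 4 ≐ 4.
Decompose branch/3: branch(5,5,6) ≐ branch(5,5,6),  tup(nil,4,A) ≐ tup(nil,4,tup(4,4,6)),  tup(5,nil,4) ≐ tup(5,nil,4).
Delete trivial equation branch(5,5,6) ≐ branch(5,5,6).
Decompose tup/3: nil ≐ nil,  4 ≐ 4,  A ≐ tup(4,4,6).
Delete trivial equation nil ≐ nil.
Delete trivial equation 4 ≐ 4.
Bind A := tup(4,4,6); no other remaining equation mentions A.
Delete trivial equation tup(5,nil,4) ≐ tup(5,nil,4).
MGU = { X1 -> 4, A -> tup(4,4,6) }, so A -> tup(4,4,6).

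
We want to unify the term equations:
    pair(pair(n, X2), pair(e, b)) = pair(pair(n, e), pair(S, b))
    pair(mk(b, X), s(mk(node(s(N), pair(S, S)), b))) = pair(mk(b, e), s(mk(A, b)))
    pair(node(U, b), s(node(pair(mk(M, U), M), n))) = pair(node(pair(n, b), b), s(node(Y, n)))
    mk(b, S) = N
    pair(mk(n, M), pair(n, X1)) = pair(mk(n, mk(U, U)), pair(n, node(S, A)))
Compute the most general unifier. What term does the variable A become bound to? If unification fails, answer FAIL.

Decompose pair/2: pair(n, X2) = pair(n, e),  pair(e, b) = pair(S, b).
Decompose pair/2: n = n,  X2 = e.
Delete trivial equation n = n.
Bind X2 := e; no other remaining equation mentions X2.
Decompose pair/2: e = S,  b = b.
Bind S := e; substituting into the 3 remaining equations that mention S gives: pair(mk(b, X), s(mk(node(s(N), pair(e, e)), b))) = pair(mk(b, e), s(mk(A, b))),  mk(b, e) = N,  pair(mk(n, M), pair(n, X1)) = pair(mk(n, mk(U, U)), pair(n, node(e, A))).
Delete trivial equation b = b.
Decompose pair/2: mk(b, X) = mk(b, e),  s(mk(node(s(N), pair(e, e)), b)) = s(mk(A, b)).
Decompose mk/2: b = b,  X = e.
Delete trivial equation b = b.
Bind X := e; no other remaining equation mentions X.
Decompose s/1: mk(node(s(N), pair(e, e)), b) = mk(A, b).
Decompose mk/2: node(s(N), pair(e, e)) = A,  b = b.
Bind A := node(s(N), pair(e, e)); substituting into the one remaining equation that mentions A gives: pair(mk(n, M), pair(n, X1)) = pair(mk(n, mk(U, U)), pair(n, node(e, node(s(N), pair(e, e))))).
Delete trivial equation b = b.
Decompose pair/2: node(U, b) = node(pair(n, b), b),  s(node(pair(mk(M, U), M), n)) = s(node(Y, n)).
Decompose node/2: U = pair(n, b),  b = b.
Bind U := pair(n, b); substituting into the 2 remaining equations that mention U gives: s(node(pair(mk(M, pair(n, b)), M), n)) = s(node(Y, n)),  pair(mk(n, M), pair(n, X1)) = pair(mk(n, mk(pair(n, b), pair(n, b))), pair(n, node(e, node(s(N), pair(e, e))))).
Delete trivial equation b = b.
Decompose s/1: node(pair(mk(M, pair(n, b)), M), n) = node(Y, n).
Decompose node/2: pair(mk(M, pair(n, b)), M) = Y,  n = n.
Bind Y := pair(mk(M, pair(n, b)), M); no other remaining equation mentions Y.
Delete trivial equation n = n.
Bind N := mk(b, e); substituting into the remaining equation gives: pair(mk(n, M), pair(n, X1)) = pair(mk(n, mk(pair(n, b), pair(n, b))), pair(n, node(e, node(s(mk(b, e)), pair(e, e))))). Substituting into the earlier binding gives A := node(s(mk(b, e)), pair(e, e)).
Decompose pair/2: mk(n, M) = mk(n, mk(pair(n, b), pair(n, b))),  pair(n, X1) = pair(n, node(e, node(s(mk(b, e)), pair(e, e)))).
Decompose mk/2: n = n,  M = mk(pair(n, b), pair(n, b)).
Delete trivial equation n = n.
Bind M := mk(pair(n, b), pair(n, b)); no other remaining equation mentions M. Substituting into the earlier binding gives Y := pair(mk(mk(pair(n, b), pair(n, b)), pair(n, b)), mk(pair(n, b), pair(n, b))).
Decompose pair/2: n = n,  X1 = node(e, node(s(mk(b, e)), pair(e, e))).
Delete trivial equation n = n.
Bind X1 := node(e, node(s(mk(b, e)), pair(e, e))).
MGU = { X2 := e, S := e, X := e, A := node(s(mk(b, e)), pair(e, e)), U := pair(n, b), Y := pair(mk(mk(pair(n, b), pair(n, b)), pair(n, b)), mk(pair(n, b), pair(n, b))), N := mk(b, e), M := mk(pair(n, b), pair(n, b)), X1 := node(e, node(s(mk(b, e)), pair(e, e))) }, so A := node(s(mk(b, e)), pair(e, e)).

node(s(mk(b, e)), pair(e, e))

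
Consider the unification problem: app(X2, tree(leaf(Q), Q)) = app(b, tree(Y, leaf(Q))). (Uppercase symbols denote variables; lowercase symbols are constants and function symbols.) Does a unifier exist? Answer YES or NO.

NO

Decompose app/2: X2 = b,  tree(leaf(Q), Q) = tree(Y, leaf(Q)).
Bind X2 := b; no other remaining equation mentions X2.
Decompose tree/2: leaf(Q) = Y,  Q = leaf(Q).
Bind Y := leaf(Q); no other remaining equation mentions Y.
Occurs check fails: Q occurs in leaf(Q); the equation Q = leaf(Q) has no finite solution.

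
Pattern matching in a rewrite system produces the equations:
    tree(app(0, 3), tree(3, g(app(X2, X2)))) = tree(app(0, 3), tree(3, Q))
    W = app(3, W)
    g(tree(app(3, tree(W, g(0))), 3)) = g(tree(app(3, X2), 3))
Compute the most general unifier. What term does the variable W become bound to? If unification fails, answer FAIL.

Decompose tree/2: app(0, 3) = app(0, 3),  tree(3, g(app(X2, X2))) = tree(3, Q).
Delete trivial equation app(0, 3) = app(0, 3).
Decompose tree/2: 3 = 3,  g(app(X2, X2)) = Q.
Delete trivial equation 3 = 3.
Bind Q := g(app(X2, X2)); no other remaining equation mentions Q.
Occurs check fails: W occurs in app(3, W); the equation W = app(3, W) has no finite solution.

FAIL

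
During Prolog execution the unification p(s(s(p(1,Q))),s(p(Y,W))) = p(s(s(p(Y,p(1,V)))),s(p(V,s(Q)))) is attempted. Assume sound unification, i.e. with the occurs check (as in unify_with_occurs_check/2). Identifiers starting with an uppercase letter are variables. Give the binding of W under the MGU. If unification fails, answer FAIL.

s(p(1,1))

Decompose p/2: s(s(p(1,Q))) = s(s(p(Y,p(1,V)))),  s(p(Y,W)) = s(p(V,s(Q))).
Decompose s/1: s(p(1,Q)) = s(p(Y,p(1,V))).
Decompose s/1: p(1,Q) = p(Y,p(1,V)).
Decompose p/2: 1 = Y,  Q = p(1,V).
Bind Y := 1; substituting into the one remaining equation that mentions Y gives: s(p(1,W)) = s(p(V,s(Q))).
Bind Q := p(1,V); substituting into the remaining equation gives: s(p(1,W)) = s(p(V,s(p(1,V)))).
Decompose s/1: p(1,W) = p(V,s(p(1,V))).
Decompose p/2: 1 = V,  W = s(p(1,V)).
Bind V := 1; substituting into the remaining equation gives: W = s(p(1,1)). Substituting into the earlier binding gives Q := p(1,1).
Bind W := s(p(1,1)).
MGU = { Y ↦ 1, Q ↦ p(1,1), V ↦ 1, W ↦ s(p(1,1)) }, so W ↦ s(p(1,1)).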